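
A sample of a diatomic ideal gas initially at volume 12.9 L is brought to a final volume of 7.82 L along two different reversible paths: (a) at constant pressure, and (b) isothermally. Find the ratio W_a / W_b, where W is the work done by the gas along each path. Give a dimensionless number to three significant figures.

Path (a) isobaric: W = P₁(V₂ − V₁) → W_a/(P₁V₁) = -0.3938.
Path (b) isothermal: W = P₁V₁ ln(V₂/V₁) → W_b/(P₁V₁) = -0.5005.
W_a / W_b = -0.3938 / -0.5005 = 0.7867.

W_a / W_b ≈ 0.787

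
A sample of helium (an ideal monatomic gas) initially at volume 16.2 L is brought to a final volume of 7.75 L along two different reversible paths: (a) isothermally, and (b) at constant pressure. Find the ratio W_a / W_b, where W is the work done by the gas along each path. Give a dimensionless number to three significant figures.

Path (a) isothermal: W = P₁V₁ ln(V₂/V₁) → W_a/(P₁V₁) = -0.7373.
Path (b) isobaric: W = P₁(V₂ − V₁) → W_b/(P₁V₁) = -0.5216.
W_a / W_b = -0.7373 / -0.5216 = 1.414.

W_a / W_b ≈ 1.41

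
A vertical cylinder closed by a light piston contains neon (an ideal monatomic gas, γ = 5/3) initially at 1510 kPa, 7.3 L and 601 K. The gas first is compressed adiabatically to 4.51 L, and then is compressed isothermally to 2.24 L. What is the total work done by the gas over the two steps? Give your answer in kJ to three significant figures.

W_total ≈ -16.9 kJ

Step 1 (adiabatic): W = (P₁V₁ − P₂V₂)/(γ−1) = (11023 − 15196)/0.667 = -6260 J.
After step 1: P = 3369 kPa, V = 4.51 L, T = 828.5 K.
Step 2 (isothermal): W = P₁V₁ ln(V₂/V₁) = (15196) ln(2.24/4.51) = -10635 J.
W_total = -6260 − 10635 = -16894 J.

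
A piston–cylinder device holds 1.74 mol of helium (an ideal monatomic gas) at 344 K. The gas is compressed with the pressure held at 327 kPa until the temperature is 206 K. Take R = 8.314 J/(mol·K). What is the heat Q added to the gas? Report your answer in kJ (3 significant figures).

Q ≈ -4.99 kJ

Isobaric: W = nRΔT = (1.74)(8.314)(-138) = -1996 J.
ΔU = nCᵥΔT with Cᵥ = 3R/2: ΔU = (1.74)(12.47)(-138) = -2995 J.
Q = ΔU + W = -2995 − 1996 = -4991 J.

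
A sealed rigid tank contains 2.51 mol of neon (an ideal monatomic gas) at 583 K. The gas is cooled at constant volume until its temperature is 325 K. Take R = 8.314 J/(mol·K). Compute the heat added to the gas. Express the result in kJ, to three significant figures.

Q ≈ -8.08 kJ

Constant volume ⇒ W = 0, so Q = ΔU = nCᵥΔT with Cᵥ = 3R/2 = 12.47 J/(mol·K).
ΔU = (2.51)(12.47)(325 − 583) = -8076 J.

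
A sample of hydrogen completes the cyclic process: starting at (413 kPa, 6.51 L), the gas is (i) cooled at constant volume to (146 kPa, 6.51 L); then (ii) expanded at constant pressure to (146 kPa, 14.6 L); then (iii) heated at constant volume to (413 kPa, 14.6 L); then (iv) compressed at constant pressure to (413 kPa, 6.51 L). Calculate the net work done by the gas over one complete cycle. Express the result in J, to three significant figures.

W_net ≈ -2160 J

Constant-volume legs do no work.
W(ii) = (146)(14.6 − 6.51) = 1181 J; W(iv) = (413)(6.51 − 14.6) = -3341 J.
W_net = 1181 − 3341 = -2160 J (the counter-clockwise enclosed area).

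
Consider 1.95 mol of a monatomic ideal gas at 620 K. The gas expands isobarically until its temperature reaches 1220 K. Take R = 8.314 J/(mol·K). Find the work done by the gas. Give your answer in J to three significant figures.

Isobaric: W = P ΔV = nR ΔT.
W = (1.95)(8.314)(1220 − 620) = 9727 J.

W ≈ 9730 J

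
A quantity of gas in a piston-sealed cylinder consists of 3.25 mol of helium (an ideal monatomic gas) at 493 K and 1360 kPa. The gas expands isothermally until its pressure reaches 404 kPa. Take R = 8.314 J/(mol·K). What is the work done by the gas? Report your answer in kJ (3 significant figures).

W ≈ 16.2 kJ

Isothermal process: W = nRT ln(V₂/V₁) = nRT ln(P₁/P₂).
W = (3.25)(8.314)(493) × ln(1360/404)
  = 13321 × ln(3.366) = 13321 × 1.214
W_by_gas = 16169 J.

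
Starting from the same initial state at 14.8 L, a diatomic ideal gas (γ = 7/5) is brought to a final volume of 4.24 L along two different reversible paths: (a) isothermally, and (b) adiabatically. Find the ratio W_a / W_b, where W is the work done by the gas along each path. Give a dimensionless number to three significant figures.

Path (a) isothermal: W = P₁V₁ ln(V₂/V₁) → W_a/(P₁V₁) = -1.25.
Path (b) adiabatic: W = P₁V₁(1 − (V₁/V₂)^(γ−1))/(γ−1) → W_b/(P₁V₁) = -1.622.
W_a / W_b = -1.25 / -1.622 = 0.7707.

W_a / W_b ≈ 0.771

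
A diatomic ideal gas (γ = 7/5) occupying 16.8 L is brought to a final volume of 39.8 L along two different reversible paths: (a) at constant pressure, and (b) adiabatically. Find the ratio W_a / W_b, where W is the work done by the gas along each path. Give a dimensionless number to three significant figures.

W_a / W_b ≈ 1.88

Path (a) isobaric: W = P₁(V₂ − V₁) → W_a/(P₁V₁) = 1.369.
Path (b) adiabatic: W = P₁V₁(1 − (V₁/V₂)^(γ−1))/(γ−1) → W_b/(P₁V₁) = 0.7294.
W_a / W_b = 1.369 / 0.7294 = 1.877.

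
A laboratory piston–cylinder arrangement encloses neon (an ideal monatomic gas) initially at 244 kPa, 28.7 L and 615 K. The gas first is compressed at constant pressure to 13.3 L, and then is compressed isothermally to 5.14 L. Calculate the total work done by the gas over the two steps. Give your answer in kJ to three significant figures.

Step 1 (isobaric): W = PΔV = (244 kPa)(13.3 − 28.7 L) = -3758 J.
After step 1: P = 244 kPa, V = 13.3 L, T = 285 K.
Step 2 (isothermal): W = P₁V₁ ln(V₂/V₁) = (3245) ln(5.14/13.3) = -3085 J.
W_total = -3758 − 3085 = -6843 J.

W_total ≈ -6.84 kJ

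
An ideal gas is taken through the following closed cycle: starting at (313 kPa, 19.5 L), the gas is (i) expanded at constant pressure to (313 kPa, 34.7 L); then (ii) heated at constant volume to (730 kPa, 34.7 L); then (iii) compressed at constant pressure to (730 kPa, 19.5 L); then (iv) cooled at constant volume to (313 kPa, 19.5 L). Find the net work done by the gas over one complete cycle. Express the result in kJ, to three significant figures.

Constant-volume legs do no work.
W(i) = (313)(34.7 − 19.5) = 4758 J; W(iii) = (730)(19.5 − 34.7) = -11096 J.
W_net = 4758 − 11096 = -6338 J (the counter-clockwise enclosed area).

W_net ≈ -6.34 kJ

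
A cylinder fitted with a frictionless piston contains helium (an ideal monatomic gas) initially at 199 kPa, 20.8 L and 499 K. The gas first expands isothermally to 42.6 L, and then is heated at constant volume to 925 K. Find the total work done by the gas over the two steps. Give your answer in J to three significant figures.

Step 1 (isothermal): W = P₁V₁ ln(V₂/V₁) = (4139) ln(42.6/20.8) = 2967 J.
Step 2 (isochoric): W = 0 (constant volume).
W_total = 2967 + 0 = 2967 J.

W_total ≈ 2970 J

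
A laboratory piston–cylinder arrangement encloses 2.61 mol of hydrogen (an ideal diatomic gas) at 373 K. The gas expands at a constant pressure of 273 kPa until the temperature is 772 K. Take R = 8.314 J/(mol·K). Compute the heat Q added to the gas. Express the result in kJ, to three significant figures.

Isobaric: W = nRΔT = (2.61)(8.314)(399) = 8658 J.
ΔU = nCᵥΔT with Cᵥ = 5R/2: ΔU = (2.61)(20.79)(399) = 21645 J.
Q = ΔU + W = 21645 + 8658 = 30303 J.

Q ≈ 30.3 kJ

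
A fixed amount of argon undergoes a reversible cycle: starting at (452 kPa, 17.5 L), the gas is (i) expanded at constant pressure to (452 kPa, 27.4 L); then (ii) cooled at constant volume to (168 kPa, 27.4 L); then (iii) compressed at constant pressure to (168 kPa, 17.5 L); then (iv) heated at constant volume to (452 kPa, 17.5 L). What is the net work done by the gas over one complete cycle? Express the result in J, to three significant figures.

Constant-volume legs do no work.
W(i) = (452)(27.4 − 17.5) = 4475 J; W(iii) = (168)(17.5 − 27.4) = -1663 J.
W_net = 4475 − 1663 = 2812 J (the clockwise enclosed area).

W_net ≈ 2810 J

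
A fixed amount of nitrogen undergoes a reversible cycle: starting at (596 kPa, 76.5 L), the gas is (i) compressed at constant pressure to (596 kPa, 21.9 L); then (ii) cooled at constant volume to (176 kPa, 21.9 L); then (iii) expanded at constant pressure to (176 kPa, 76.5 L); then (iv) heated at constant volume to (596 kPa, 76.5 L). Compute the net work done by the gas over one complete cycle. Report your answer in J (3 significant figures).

Constant-volume legs do no work.
W(i) = (596)(21.9 − 76.5) = -32542 J; W(iii) = (176)(76.5 − 21.9) = 9610 J.
W_net = -32542 + 9610 = -22932 J (the counter-clockwise enclosed area).

W_net ≈ -22900 J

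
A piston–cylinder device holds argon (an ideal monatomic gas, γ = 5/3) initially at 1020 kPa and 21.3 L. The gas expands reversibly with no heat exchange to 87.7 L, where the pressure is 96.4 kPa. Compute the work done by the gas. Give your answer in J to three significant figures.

W ≈ 19900 J

Adiabatic: W = (P₁V₁ − P₂V₂)/(γ − 1) with γ = 5/3.
P₁V₁ = 21726 J, P₂V₂ = 8454 J.
W = (21726 − 8454) / 0.6667 = 19908 J.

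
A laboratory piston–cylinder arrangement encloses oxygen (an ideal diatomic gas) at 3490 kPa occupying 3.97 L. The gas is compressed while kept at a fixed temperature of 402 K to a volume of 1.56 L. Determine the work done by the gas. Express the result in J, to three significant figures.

Isothermal: W = nRT ln(V₂/V₁) = P₁V₁ ln(V₂/V₁).
P₁V₁ = (3490 kPa)(3.97 L) = 13855 J.
W = 13855 × ln(1.56/3.97) = 13855 × -0.9341
W_by_gas = -12942 J.

W ≈ -12900 J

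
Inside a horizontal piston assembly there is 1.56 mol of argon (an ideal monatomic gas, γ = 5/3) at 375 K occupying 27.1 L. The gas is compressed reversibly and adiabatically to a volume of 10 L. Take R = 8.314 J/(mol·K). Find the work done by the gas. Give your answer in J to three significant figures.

Adiabatic: TV^(γ−1) = const with γ = 5/3.
T₂ = T₁ (V₁/V₂)^(γ−1) = 375 × (27.1/10)^0.667 = 375 × 1.944 = 728.9 K.
W_by = nCᵥ(T₁ − T₂) = (1.56)(12.47)(375 − 728.9) = -6885 J.

W ≈ -6890 J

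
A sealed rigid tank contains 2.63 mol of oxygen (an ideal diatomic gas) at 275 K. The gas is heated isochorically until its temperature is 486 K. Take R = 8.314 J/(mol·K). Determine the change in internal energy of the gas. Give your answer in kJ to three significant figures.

Constant volume ⇒ W = 0, so Q = ΔU = nCᵥΔT with Cᵥ = 5R/2 = 20.79 J/(mol·K).
ΔU = (2.63)(20.79)(486 − 275) = 11534 J.

ΔU ≈ 11.5 kJ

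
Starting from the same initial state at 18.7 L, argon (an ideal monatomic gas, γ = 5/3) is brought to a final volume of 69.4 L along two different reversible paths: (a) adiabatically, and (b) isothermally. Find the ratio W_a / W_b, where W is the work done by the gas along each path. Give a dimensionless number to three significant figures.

Path (a) adiabatic: W = P₁V₁(1 − (V₁/V₂)^(γ−1))/(γ−1) → W_a/(P₁V₁) = 0.8742.
Path (b) isothermal: W = P₁V₁ ln(V₂/V₁) → W_b/(P₁V₁) = 1.311.
W_a / W_b = 0.8742 / 1.311 = 0.6667.

W_a / W_b ≈ 0.667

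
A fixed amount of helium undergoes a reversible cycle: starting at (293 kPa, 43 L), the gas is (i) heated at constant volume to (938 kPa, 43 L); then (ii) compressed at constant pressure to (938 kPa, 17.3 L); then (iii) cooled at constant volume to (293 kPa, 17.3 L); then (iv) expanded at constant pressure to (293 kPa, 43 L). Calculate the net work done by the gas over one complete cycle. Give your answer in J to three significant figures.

W_net ≈ -16600 J

Constant-volume legs do no work.
W(ii) = (938)(17.3 − 43) = -24107 J; W(iv) = (293)(43 − 17.3) = 7530 J.
W_net = -24107 + 7530 = -16576 J (the counter-clockwise enclosed area).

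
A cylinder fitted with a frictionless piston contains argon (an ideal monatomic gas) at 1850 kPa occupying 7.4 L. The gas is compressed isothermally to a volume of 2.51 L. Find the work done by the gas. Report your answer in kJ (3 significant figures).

W ≈ -14.8 kJ

Isothermal: W = nRT ln(V₂/V₁) = P₁V₁ ln(V₂/V₁).
P₁V₁ = (1850 kPa)(7.4 L) = 13690 J.
W = 13690 × ln(2.51/7.4) = 13690 × -1.081
W_by_gas = -14802 J.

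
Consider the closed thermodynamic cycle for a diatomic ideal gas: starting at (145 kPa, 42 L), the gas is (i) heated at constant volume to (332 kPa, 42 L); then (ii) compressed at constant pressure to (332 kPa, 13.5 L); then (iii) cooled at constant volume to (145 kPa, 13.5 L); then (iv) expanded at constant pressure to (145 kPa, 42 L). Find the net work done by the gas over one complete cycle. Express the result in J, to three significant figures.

W_net ≈ -5330 J

Constant-volume legs do no work.
W(ii) = (332)(13.5 − 42) = -9462 J; W(iv) = (145)(42 − 13.5) = 4132 J.
W_net = -9462 + 4132 = -5330 J (the counter-clockwise enclosed area).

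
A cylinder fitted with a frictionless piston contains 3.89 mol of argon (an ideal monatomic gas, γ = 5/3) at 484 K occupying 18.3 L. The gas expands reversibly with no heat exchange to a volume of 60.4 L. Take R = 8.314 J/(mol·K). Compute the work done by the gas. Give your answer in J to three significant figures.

Adiabatic: TV^(γ−1) = const with γ = 5/3.
T₂ = T₁ (V₁/V₂)^(γ−1) = 484 × (18.3/60.4)^0.667 = 484 × 0.4511 = 218.3 K.
W_by = nCᵥ(T₁ − T₂) = (3.89)(12.47)(484 − 218.3) = 12888 J.

W ≈ 12900 J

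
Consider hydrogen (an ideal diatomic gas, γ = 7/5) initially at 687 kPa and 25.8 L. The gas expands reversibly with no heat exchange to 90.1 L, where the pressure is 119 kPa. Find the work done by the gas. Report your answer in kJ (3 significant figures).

W ≈ 17.5 kJ

Adiabatic: W = (P₁V₁ − P₂V₂)/(γ − 1) with γ = 7/5.
P₁V₁ = 17725 J, P₂V₂ = 10722 J.
W = (17725 − 10722) / 0.4 = 17507 J.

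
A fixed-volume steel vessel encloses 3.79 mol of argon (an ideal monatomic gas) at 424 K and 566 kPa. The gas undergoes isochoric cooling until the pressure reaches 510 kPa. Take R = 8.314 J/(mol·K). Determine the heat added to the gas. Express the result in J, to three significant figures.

Constant volume ⇒ W = 0, so Q = ΔU = nCᵥΔT with Cᵥ = 3R/2 = 12.47 J/(mol·K).
At constant V, T₂/T₁ = P₂/P₁ ⇒ ΔT = T₁(P₂/P₁ − 1) = 424·(510/566 − 1) = -41.95 K.
ΔU = (3.79)(12.47)(-41.95) = -1983 J.

Q ≈ -1980 J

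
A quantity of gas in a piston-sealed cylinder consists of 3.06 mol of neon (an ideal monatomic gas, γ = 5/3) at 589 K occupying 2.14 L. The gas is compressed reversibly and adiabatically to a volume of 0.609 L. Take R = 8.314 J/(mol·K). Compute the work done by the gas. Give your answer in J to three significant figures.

Adiabatic: TV^(γ−1) = const with γ = 5/3.
T₂ = T₁ (V₁/V₂)^(γ−1) = 589 × (2.14/0.609)^0.667 = 589 × 2.311 = 1361 K.
W_by = nCᵥ(T₁ − T₂) = (3.06)(12.47)(589 − 1361) = -29475 J.

W ≈ -29500 J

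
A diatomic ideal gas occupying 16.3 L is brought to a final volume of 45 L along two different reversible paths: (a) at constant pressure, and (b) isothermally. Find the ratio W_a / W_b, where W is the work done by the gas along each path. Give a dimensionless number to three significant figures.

W_a / W_b ≈ 1.73

Path (a) isobaric: W = P₁(V₂ − V₁) → W_a/(P₁V₁) = 1.761.
Path (b) isothermal: W = P₁V₁ ln(V₂/V₁) → W_b/(P₁V₁) = 1.015.
W_a / W_b = 1.761 / 1.015 = 1.734.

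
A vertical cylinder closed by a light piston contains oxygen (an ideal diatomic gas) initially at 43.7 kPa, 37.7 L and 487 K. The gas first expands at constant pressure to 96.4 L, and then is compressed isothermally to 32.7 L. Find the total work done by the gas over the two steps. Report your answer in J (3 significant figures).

Step 1 (isobaric): W = PΔV = (43.7 kPa)(96.4 − 37.7 L) = 2565 J.
After step 1: P = 43.7 kPa, V = 96.4 L, T = 1245 K.
Step 2 (isothermal): W = P₁V₁ ln(V₂/V₁) = (4213) ln(32.7/96.4) = -4554 J.
W_total = 2565 − 4554 = -1989 J.

W_total ≈ -1990 J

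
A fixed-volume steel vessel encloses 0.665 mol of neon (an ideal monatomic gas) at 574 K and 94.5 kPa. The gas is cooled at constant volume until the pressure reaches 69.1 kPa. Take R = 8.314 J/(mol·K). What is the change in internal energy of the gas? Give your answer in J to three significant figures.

ΔU ≈ -1280 J

Constant volume ⇒ W = 0, so Q = ΔU = nCᵥΔT with Cᵥ = 3R/2 = 12.47 J/(mol·K).
At constant V, T₂/T₁ = P₂/P₁ ⇒ ΔT = T₁(P₂/P₁ − 1) = 574·(69.1/94.5 − 1) = -154.3 K.
ΔU = (0.665)(12.47)(-154.3) = -1279 J.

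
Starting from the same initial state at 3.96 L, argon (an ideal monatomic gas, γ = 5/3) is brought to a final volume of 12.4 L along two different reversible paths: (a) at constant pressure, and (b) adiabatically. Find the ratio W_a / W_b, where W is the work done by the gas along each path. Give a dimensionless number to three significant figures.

Path (a) isobaric: W = P₁(V₂ − V₁) → W_a/(P₁V₁) = 2.131.
Path (b) adiabatic: W = P₁V₁(1 − (V₁/V₂)^(γ−1))/(γ−1) → W_b/(P₁V₁) = 0.7992.
W_a / W_b = 2.131 / 0.7992 = 2.667.

W_a / W_b ≈ 2.67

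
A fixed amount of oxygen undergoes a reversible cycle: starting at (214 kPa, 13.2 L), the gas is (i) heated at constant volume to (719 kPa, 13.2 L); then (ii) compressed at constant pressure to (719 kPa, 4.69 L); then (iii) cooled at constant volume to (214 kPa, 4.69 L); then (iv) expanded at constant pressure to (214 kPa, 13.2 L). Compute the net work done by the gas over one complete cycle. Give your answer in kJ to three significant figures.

W_net ≈ -4.30 kJ

Constant-volume legs do no work.
W(ii) = (719)(4.69 − 13.2) = -6119 J; W(iv) = (214)(13.2 − 4.69) = 1821 J.
W_net = -6119 + 1821 = -4298 J (the counter-clockwise enclosed area).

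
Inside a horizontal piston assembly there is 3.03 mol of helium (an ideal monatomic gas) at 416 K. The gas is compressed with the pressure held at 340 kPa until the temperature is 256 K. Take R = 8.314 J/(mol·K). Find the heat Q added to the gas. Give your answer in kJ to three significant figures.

Q ≈ -10.1 kJ

Isobaric: W = nRΔT = (3.03)(8.314)(-160) = -4031 J.
ΔU = nCᵥΔT with Cᵥ = 3R/2: ΔU = (3.03)(12.47)(-160) = -6046 J.
Q = ΔU + W = -6046 − 4031 = -10077 J.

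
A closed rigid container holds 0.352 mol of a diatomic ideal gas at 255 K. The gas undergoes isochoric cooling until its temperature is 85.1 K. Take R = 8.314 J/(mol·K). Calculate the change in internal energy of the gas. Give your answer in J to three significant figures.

ΔU ≈ -1240 J

Constant volume ⇒ W = 0, so Q = ΔU = nCᵥΔT with Cᵥ = 5R/2 = 20.79 J/(mol·K).
ΔU = (0.352)(20.79)(85.1 − 255) = -1243 J.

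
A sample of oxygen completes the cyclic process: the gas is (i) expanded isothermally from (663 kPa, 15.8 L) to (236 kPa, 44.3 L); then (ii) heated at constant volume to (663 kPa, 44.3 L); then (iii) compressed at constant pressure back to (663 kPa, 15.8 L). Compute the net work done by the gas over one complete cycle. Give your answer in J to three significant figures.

W_net ≈ -8100 J

Leg (i): W = PᵢVᵢ ln(V_f/Vᵢ) = (10475) ln(44.3/15.8) = 10800 J.
Leg (ii): W = 0.
Leg (iii): W = PΔV = (663)(15.8 − 44.3) = -18895 J.
W_net = 10800 − 18895 = -8096 J.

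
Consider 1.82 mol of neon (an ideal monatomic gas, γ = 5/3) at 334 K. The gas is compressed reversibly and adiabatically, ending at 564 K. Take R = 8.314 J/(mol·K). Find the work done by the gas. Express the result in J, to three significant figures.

W ≈ -5220 J

Adiabatic ⇒ Q = 0, so W_by = −ΔU = nCᵥ(T₁ − T₂).
Cᵥ = 3R/2 = 12.47 J/(mol·K).
W = (1.82)(12.47)(334 − 564) = -5220 J.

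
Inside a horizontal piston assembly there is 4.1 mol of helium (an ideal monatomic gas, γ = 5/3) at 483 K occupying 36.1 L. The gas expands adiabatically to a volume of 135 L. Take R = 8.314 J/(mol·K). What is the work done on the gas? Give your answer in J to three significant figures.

W ≈ -14400 J

Adiabatic: TV^(γ−1) = const with γ = 5/3.
T₂ = T₁ (V₁/V₂)^(γ−1) = 483 × (36.1/135)^0.667 = 483 × 0.4151 = 200.5 K.
W_by = nCᵥ(T₁ − T₂) = (4.1)(12.47)(483 − 200.5) = 14446 J.
Work on gas = −W_by = -14446 J.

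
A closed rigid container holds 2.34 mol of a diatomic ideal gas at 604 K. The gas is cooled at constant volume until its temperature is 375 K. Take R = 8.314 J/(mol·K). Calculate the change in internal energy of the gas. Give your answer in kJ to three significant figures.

ΔU ≈ -11.1 kJ

Constant volume ⇒ W = 0, so Q = ΔU = nCᵥΔT with Cᵥ = 5R/2 = 20.79 J/(mol·K).
ΔU = (2.34)(20.79)(375 − 604) = -11138 J.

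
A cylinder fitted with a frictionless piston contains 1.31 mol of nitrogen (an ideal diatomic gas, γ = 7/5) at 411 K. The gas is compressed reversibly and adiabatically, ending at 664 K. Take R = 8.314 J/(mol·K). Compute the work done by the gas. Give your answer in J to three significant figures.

Adiabatic ⇒ Q = 0, so W_by = −ΔU = nCᵥ(T₁ − T₂).
Cᵥ = 5R/2 = 20.79 J/(mol·K).
W = (1.31)(20.79)(411 − 664) = -6889 J.

W ≈ -6890 J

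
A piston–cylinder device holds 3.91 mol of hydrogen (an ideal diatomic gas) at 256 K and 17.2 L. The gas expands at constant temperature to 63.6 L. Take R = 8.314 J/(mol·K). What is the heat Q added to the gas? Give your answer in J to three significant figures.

Q ≈ 10900 J

Isothermal ⇒ ΔU = 0, so Q = W = nRT ln(V₂/V₁).
Q = (3.91)(8.314)(256) ln(63.6/17.2) = 8322 × 1.308 = 10883 J.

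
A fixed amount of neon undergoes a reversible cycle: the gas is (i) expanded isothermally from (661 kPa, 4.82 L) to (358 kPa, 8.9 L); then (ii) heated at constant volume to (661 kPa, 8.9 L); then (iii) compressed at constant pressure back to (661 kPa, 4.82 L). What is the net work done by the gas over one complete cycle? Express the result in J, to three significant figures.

W_net ≈ -743 J

Leg (i): W = PᵢVᵢ ln(V_f/Vᵢ) = (3186) ln(8.9/4.82) = 1954 J.
Leg (ii): W = 0.
Leg (iii): W = PΔV = (661)(4.82 − 8.9) = -2697 J.
W_net = 1954 − 2697 = -743 J.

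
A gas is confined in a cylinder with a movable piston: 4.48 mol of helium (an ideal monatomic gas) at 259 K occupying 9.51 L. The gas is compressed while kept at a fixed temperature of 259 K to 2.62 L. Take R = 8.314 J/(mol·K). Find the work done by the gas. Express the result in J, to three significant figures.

W ≈ -12400 J

Isothermal: W = nRT ln(V₂/V₁).
W = (4.48)(8.314)(259) × ln(2.62/9.51)
  = 9647 × -1.289
W_by_gas = -12436 J.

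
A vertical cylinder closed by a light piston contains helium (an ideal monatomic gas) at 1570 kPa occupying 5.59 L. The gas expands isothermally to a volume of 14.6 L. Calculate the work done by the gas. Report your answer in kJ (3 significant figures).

Isothermal: W = nRT ln(V₂/V₁) = P₁V₁ ln(V₂/V₁).
P₁V₁ = (1570 kPa)(5.59 L) = 8776 J.
W = 8776 × ln(14.6/5.59) = 8776 × 0.96
W_by_gas = 8426 J.

W ≈ 8.43 kJ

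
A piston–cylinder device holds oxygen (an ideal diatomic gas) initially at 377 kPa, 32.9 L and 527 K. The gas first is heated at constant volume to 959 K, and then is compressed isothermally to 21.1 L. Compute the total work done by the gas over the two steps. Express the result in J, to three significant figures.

Step 1 (isochoric): W = 0 (constant volume).
After step 1: P = 686 kPa (V unchanged).
Step 2 (isothermal): W = P₁V₁ ln(V₂/V₁) = (22571) ln(21.1/32.9) = -10026 J.
W_total = 0 − 10026 = -10026 J.

W_total ≈ -10000 J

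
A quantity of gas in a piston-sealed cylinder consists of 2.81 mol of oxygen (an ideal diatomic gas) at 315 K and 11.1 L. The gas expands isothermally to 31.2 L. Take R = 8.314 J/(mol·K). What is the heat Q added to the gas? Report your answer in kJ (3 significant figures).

Isothermal ⇒ ΔU = 0, so Q = W = nRT ln(V₂/V₁).
Q = (2.81)(8.314)(315) ln(31.2/11.1) = 7359 × 1.033 = 7605 J.

Q ≈ 7.61 kJ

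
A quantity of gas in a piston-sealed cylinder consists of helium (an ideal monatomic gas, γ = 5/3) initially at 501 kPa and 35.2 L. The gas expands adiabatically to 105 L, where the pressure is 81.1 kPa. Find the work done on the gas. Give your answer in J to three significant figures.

Adiabatic: W = (P₁V₁ − P₂V₂)/(γ − 1) with γ = 5/3.
P₁V₁ = 17635 J, P₂V₂ = 8516 J.
W = (17635 − 8516) / 0.6667 = 13680 J.
Work on gas = −W_by = -13680 J.

W ≈ -13700 J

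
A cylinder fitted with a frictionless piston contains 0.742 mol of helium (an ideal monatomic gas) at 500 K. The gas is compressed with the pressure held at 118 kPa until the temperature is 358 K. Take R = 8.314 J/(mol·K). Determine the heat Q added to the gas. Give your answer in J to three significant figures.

Q ≈ -2190 J

Isobaric: W = nRΔT = (0.742)(8.314)(-142) = -876 J.
ΔU = nCᵥΔT with Cᵥ = 3R/2: ΔU = (0.742)(12.47)(-142) = -1314 J.
Q = ΔU + W = -1314 − 876 = -2190 J.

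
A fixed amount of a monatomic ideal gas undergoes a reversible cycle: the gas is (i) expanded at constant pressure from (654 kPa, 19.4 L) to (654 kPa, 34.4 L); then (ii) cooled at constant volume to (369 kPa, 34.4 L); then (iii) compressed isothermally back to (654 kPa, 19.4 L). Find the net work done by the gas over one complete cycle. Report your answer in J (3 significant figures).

Leg (i): W = PΔV = (654)(34.4 − 19.4) = 9810 J.
Leg (ii): W = 0.
Leg (iii): W = PᵢVᵢ ln(V_f/Vᵢ) = (12694) ln(19.4/34.4) = -7271 J.
W_net = 9810 − 7271 = 2539 J.

W_net ≈ 2540 J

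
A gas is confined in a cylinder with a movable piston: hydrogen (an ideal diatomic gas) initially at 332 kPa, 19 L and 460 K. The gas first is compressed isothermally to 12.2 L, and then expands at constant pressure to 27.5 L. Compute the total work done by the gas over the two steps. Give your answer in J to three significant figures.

W_total ≈ 5120 J

Step 1 (isothermal): W = P₁V₁ ln(V₂/V₁) = (6308) ln(12.2/19) = -2794 J.
After step 1: P = 517 kPa, V = 12.2 L, T = 460 K.
Step 2 (isobaric): W = PΔV = (517 kPa)(27.5 − 12.2 L) = 7911 J.
W_total = -2794 + 7911 = 5116 J.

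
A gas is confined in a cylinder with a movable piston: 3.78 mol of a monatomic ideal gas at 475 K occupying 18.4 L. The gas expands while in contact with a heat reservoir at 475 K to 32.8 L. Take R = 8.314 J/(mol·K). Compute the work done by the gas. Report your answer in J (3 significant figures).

W ≈ 8630 J

Isothermal: W = nRT ln(V₂/V₁).
W = (3.78)(8.314)(475) × ln(32.8/18.4)
  = 14928 × 0.5781
W_by_gas = 8629 J.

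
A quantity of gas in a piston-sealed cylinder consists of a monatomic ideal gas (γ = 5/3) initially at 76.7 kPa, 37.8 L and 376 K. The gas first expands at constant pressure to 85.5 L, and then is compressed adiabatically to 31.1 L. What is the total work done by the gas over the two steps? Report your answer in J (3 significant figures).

Step 1 (isobaric): W = PΔV = (76.7 kPa)(85.5 − 37.8 L) = 3659 J.
After step 1: P = 76.7 kPa, V = 85.5 L, T = 850.5 K.
Step 2 (adiabatic): W = (P₁V₁ − P₂V₂)/(γ−1) = (6558 − 12870)/0.667 = -9468 J.
W_total = 3659 − 9468 = -5809 J.

W_total ≈ -5810 J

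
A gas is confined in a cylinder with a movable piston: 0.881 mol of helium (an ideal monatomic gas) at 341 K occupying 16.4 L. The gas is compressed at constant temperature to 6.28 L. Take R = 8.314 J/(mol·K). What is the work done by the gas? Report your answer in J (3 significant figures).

Isothermal: W = nRT ln(V₂/V₁).
W = (0.881)(8.314)(341) × ln(6.28/16.4)
  = 2498 × -0.9599
W_by_gas = -2398 J.

W ≈ -2400 J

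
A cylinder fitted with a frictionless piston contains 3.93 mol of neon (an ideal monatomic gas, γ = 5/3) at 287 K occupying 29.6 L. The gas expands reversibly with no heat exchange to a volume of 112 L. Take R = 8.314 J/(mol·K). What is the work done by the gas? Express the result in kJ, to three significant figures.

Adiabatic: TV^(γ−1) = const with γ = 5/3.
T₂ = T₁ (V₁/V₂)^(γ−1) = 287 × (29.6/112)^0.667 = 287 × 0.4118 = 118.2 K.
W_by = nCᵥ(T₁ − T₂) = (3.93)(12.47)(287 − 118.2) = 8273 J.

W ≈ 8.27 kJ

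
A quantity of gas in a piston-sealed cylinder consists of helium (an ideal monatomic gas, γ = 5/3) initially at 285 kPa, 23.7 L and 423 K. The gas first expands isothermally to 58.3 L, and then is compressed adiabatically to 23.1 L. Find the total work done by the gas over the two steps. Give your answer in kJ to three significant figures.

Step 1 (isothermal): W = P₁V₁ ln(V₂/V₁) = (6754) ln(58.3/23.7) = 6080 J.
After step 1: P = 115.9 kPa, V = 58.3 L, T = 423 K.
Step 2 (adiabatic): W = (P₁V₁ − P₂V₂)/(γ−1) = (6754 − 12521)/0.667 = -8649 J.
W_total = 6080 − 8649 = -2569 J.

W_total ≈ -2.57 kJ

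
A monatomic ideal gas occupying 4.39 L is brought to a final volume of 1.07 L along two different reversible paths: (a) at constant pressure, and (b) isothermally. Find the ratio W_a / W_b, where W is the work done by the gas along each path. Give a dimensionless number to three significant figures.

Path (a) isobaric: W = P₁(V₂ − V₁) → W_a/(P₁V₁) = -0.7563.
Path (b) isothermal: W = P₁V₁ ln(V₂/V₁) → W_b/(P₁V₁) = -1.412.
W_a / W_b = -0.7563 / -1.412 = 0.5357.

W_a / W_b ≈ 0.536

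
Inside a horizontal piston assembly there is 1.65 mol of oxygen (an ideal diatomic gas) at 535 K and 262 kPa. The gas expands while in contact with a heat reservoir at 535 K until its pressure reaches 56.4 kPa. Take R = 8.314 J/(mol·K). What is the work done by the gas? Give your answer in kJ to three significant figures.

Isothermal process: W = nRT ln(V₂/V₁) = nRT ln(P₁/P₂).
W = (1.65)(8.314)(535) × ln(262/56.4)
  = 7339 × ln(4.645) = 7339 × 1.536
W_by_gas = 11272 J.

W ≈ 11.3 kJ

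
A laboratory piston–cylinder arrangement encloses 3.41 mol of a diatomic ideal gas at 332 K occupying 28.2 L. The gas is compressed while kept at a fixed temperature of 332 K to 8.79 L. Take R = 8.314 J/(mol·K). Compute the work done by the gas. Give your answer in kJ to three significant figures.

W ≈ -11.0 kJ

Isothermal: W = nRT ln(V₂/V₁).
W = (3.41)(8.314)(332) × ln(8.79/28.2)
  = 9412 × -1.166
W_by_gas = -10972 J.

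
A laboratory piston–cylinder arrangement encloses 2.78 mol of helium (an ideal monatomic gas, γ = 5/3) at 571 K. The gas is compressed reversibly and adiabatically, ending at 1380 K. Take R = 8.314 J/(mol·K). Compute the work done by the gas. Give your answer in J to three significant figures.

Adiabatic ⇒ Q = 0, so W_by = −ΔU = nCᵥ(T₁ − T₂).
Cᵥ = 3R/2 = 12.47 J/(mol·K).
W = (2.78)(12.47)(571 − 1380) = -28048 J.

W ≈ -28000 J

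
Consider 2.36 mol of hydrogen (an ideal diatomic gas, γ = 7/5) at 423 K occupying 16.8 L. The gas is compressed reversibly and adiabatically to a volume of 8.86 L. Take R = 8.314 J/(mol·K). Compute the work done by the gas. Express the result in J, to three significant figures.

W ≈ -6050 J

Adiabatic: TV^(γ−1) = const with γ = 7/5.
T₂ = T₁ (V₁/V₂)^(γ−1) = 423 × (16.8/8.86)^0.4 = 423 × 1.292 = 546.4 K.
W_by = nCᵥ(T₁ − T₂) = (2.36)(20.79)(423 − 546.4) = -6052 J.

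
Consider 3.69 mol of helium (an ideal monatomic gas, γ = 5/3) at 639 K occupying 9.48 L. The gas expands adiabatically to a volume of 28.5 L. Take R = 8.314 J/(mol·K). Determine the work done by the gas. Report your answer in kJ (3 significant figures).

W ≈ 15.3 kJ

Adiabatic: TV^(γ−1) = const with γ = 5/3.
T₂ = T₁ (V₁/V₂)^(γ−1) = 639 × (9.48/28.5)^0.667 = 639 × 0.4801 = 306.8 K.
W_by = nCᵥ(T₁ − T₂) = (3.69)(12.47)(639 − 306.8) = 15289 J.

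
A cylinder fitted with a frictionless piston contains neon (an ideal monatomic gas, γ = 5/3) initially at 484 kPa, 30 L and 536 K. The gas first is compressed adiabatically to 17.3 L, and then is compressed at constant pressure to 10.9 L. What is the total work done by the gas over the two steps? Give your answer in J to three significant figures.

W_total ≈ -17400 J

Step 1 (adiabatic): W = (P₁V₁ − P₂V₂)/(γ−1) = (14520 − 20958)/0.667 = -9657 J.
After step 1: P = 1211 kPa, V = 17.3 L, T = 773.7 K.
Step 2 (isobaric): W = PΔV = (1211 kPa)(10.9 − 17.3 L) = -7753 J.
W_total = -9657 − 7753 = -17410 J.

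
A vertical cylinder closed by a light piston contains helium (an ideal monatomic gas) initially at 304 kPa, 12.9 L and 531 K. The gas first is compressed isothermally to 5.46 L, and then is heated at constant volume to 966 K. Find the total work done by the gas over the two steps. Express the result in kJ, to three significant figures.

Step 1 (isothermal): W = P₁V₁ ln(V₂/V₁) = (3922) ln(5.46/12.9) = -3372 J.
Step 2 (isochoric): W = 0 (constant volume).
W_total = -3372 + 0 = -3372 J.

W_total ≈ -3.37 kJ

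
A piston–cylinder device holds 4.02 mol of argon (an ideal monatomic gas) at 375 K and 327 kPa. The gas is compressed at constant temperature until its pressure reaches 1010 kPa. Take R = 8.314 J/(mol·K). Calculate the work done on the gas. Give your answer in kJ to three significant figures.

W ≈ 14.1 kJ

Isothermal process: W = nRT ln(V₂/V₁) = nRT ln(P₁/P₂).
W = (4.02)(8.314)(375) × ln(327/1010)
  = 12533 × ln(0.3238) = 12533 × -1.128
W_by_gas = -14134 J; work on gas = −W_by = 14134 J.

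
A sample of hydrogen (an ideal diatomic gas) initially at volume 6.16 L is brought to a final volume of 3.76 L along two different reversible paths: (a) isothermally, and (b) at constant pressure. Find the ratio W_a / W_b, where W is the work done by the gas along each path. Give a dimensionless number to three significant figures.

Path (a) isothermal: W = P₁V₁ ln(V₂/V₁) → W_a/(P₁V₁) = -0.4937.
Path (b) isobaric: W = P₁(V₂ − V₁) → W_b/(P₁V₁) = -0.3896.
W_a / W_b = -0.4937 / -0.3896 = 1.267.

W_a / W_b ≈ 1.27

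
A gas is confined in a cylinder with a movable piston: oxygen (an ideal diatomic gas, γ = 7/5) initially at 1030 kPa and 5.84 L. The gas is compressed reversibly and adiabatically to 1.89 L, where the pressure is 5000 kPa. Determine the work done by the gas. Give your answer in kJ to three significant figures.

Adiabatic: W = (P₁V₁ − P₂V₂)/(γ − 1) with γ = 7/5.
P₁V₁ = 6015 J, P₂V₂ = 9450 J.
W = (6015 − 9450) / 0.4 = -8587 J.

W ≈ -8.59 kJ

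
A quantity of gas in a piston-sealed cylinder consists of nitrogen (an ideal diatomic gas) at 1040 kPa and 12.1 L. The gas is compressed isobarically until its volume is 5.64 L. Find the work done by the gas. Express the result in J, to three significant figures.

W ≈ -6720 J

Isobaric: W = P ΔV.
W = (1040 kPa)(5.64 − 12.1 L) = (1040)(-6.46) = -6718 J.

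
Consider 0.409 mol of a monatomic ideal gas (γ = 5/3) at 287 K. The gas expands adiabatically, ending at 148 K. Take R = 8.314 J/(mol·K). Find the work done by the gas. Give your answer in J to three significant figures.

Adiabatic ⇒ Q = 0, so W_by = −ΔU = nCᵥ(T₁ − T₂).
Cᵥ = 3R/2 = 12.47 J/(mol·K).
W = (0.409)(12.47)(287 − 148) = 709 J.

W ≈ 709 J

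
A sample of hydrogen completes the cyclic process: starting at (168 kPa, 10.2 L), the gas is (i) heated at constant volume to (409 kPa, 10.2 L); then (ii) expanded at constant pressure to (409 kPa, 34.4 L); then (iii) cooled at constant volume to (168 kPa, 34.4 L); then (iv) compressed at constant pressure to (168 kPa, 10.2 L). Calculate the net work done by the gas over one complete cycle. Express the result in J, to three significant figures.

W_net ≈ 5830 J

Constant-volume legs do no work.
W(ii) = (409)(34.4 − 10.2) = 9898 J; W(iv) = (168)(10.2 − 34.4) = -4066 J.
W_net = 9898 − 4066 = 5832 J (the clockwise enclosed area).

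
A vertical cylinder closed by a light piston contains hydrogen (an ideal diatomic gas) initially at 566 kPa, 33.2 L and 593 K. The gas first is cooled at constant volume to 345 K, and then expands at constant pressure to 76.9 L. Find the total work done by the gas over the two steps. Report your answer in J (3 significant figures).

Step 1 (isochoric): W = 0 (constant volume).
After step 1: P = 329.3 kPa (V unchanged).
Step 2 (isobaric): W = PΔV = (329.3 kPa)(76.9 − 33.2 L) = 14390 J.
W_total = 0 + 14390 = 14390 J.

W_total ≈ 14400 J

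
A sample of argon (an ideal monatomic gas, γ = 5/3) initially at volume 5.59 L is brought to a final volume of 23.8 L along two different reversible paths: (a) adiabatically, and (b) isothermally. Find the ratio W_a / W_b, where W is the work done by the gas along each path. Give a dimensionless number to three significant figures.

W_a / W_b ≈ 0.641

Path (a) adiabatic: W = P₁V₁(1 − (V₁/V₂)^(γ−1))/(γ−1) → W_a/(P₁V₁) = 0.929.
Path (b) isothermal: W = P₁V₁ ln(V₂/V₁) → W_b/(P₁V₁) = 1.449.
W_a / W_b = 0.929 / 1.449 = 0.6413.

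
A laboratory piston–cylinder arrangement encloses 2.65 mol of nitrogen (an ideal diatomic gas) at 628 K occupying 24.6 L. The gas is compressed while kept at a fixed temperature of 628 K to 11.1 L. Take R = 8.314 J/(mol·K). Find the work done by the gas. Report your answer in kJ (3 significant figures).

Isothermal: W = nRT ln(V₂/V₁).
W = (2.65)(8.314)(628) × ln(11.1/24.6)
  = 13836 × -0.7958
W_by_gas = -11011 J.

W ≈ -11.0 kJ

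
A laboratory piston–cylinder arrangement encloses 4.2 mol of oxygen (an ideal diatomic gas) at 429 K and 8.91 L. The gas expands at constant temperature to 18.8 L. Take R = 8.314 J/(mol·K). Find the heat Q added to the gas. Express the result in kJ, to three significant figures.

Q ≈ 11.2 kJ

Isothermal ⇒ ΔU = 0, so Q = W = nRT ln(V₂/V₁).
Q = (4.2)(8.314)(429) ln(18.8/8.91) = 14980 × 0.7467 = 11185 J.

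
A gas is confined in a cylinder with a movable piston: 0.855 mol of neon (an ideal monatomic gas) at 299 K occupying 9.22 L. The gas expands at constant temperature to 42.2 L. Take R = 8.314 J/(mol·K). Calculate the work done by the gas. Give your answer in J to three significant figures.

Isothermal: W = nRT ln(V₂/V₁).
W = (0.855)(8.314)(299) × ln(42.2/9.22)
  = 2125 × 1.521
W_by_gas = 3233 J.

W ≈ 3230 J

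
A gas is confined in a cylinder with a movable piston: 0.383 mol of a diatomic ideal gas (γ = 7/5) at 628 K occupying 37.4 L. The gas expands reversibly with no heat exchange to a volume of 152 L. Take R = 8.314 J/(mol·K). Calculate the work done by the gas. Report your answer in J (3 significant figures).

Adiabatic: TV^(γ−1) = const with γ = 7/5.
T₂ = T₁ (V₁/V₂)^(γ−1) = 628 × (37.4/152)^0.4 = 628 × 0.5707 = 358.4 K.
W_by = nCᵥ(T₁ − T₂) = (0.383)(20.79)(628 − 358.4) = 2146 J.

W ≈ 2150 J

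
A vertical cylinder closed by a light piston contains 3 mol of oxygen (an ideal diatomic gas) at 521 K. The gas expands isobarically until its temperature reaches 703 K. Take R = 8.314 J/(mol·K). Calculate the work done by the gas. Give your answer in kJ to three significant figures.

Isobaric: W = P ΔV = nR ΔT.
W = (3)(8.314)(703 − 521) = 4539 J.

W ≈ 4.54 kJ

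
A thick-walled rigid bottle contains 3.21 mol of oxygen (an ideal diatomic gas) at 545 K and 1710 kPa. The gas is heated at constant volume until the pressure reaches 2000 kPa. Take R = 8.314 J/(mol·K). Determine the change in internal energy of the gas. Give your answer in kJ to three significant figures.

Constant volume ⇒ W = 0, so Q = ΔU = nCᵥΔT with Cᵥ = 5R/2 = 20.79 J/(mol·K).
At constant V, T₂/T₁ = P₂/P₁ ⇒ ΔT = T₁(P₂/P₁ − 1) = 545·(2000/1710 − 1) = 92.43 K.
ΔU = (3.21)(20.79)(92.43) = 6167 J.

ΔU ≈ 6.17 kJ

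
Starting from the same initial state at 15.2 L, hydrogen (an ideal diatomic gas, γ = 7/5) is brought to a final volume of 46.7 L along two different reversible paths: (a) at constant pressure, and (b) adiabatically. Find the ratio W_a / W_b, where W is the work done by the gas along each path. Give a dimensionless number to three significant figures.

Path (a) isobaric: W = P₁(V₂ − V₁) → W_a/(P₁V₁) = 2.072.
Path (b) adiabatic: W = P₁V₁(1 − (V₁/V₂)^(γ−1))/(γ−1) → W_b/(P₁V₁) = 0.9043.
W_a / W_b = 2.072 / 0.9043 = 2.292.

W_a / W_b ≈ 2.29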